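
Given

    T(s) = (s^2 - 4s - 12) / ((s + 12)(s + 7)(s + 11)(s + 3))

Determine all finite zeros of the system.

s = 6, -2

Set the numerator to zero: s^2 - 4s - 12 = 0.
Factoring: (s - 6)(s + 2) = 0.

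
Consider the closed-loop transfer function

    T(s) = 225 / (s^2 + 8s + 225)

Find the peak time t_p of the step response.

t_p ≈ 0.2173 s

Comparing s^2 + 8s + 225 to s^2 + 2ζωₙs + ωₙ²: ωₙ = 15 rad/s and ζ = 8/(2·15) ≈ 0.2667.
ζωₙ = 8/2 = 4, so ω_d = ωₙ√(1−ζ²) = √(ωₙ² − (ζωₙ)²) = √(225 − 4²) = √209 ≈ 14.46 rad/s.
t_p = π/ω_d = π/14.46 ≈ 0.2173 s.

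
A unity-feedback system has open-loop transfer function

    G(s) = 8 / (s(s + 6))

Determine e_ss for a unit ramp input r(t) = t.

e_ss = 0.7500

G(s) has one pole at the origin.
This is a Type 1 system. Kv = lim_{s→0} s·G(s) = 8/6 = 4/3.
e_ss = 1/Kv = 1/(4/3) = 3/4 ≈ 0.7500.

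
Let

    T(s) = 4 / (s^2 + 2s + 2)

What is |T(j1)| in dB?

|T(j1)|_dB ≈ 5.05 dB

Substitute s = j1: numerator = 4, denominator = 1 + j2.
|T(j1)| = |4| / |1 + j2| = 4 / 2.2361 ≈ 1.789.
In decibels: 20·log₁₀(1.789) ≈ 5.05 dB.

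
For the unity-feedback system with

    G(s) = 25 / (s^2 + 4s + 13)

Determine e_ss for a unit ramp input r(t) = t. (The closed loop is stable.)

e_ss = ∞

G(s) has no poles at the origin.
This is a Type 0 system; Kv = lim_{s→0} s·G(s) = 0, so the steady-state error for a ramp input is infinite.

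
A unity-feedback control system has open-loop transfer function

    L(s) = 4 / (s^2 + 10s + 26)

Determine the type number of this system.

Type 0

The denominator has no factor of s at the origin — no free integrator — so this is a Type 0 system.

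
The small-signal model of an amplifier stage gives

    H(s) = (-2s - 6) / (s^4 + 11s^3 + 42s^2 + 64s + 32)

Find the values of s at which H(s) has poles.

s = -2, -4, -1, -4

The poles are the roots of the denominator s^4 + 11s^3 + 42s^2 + 64s + 32 = 0.
Trying s = -2: the polynomial evaluates to 0, so (s + 2) is a factor.
Dividing out leaves s^3 + 9s^2 + 24s + 16 = 0.
This factors further as (s + 4)^2(s + 1) = 0.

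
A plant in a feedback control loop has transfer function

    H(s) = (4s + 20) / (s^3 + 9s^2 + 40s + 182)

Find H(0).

Set s = 0: H(0) = (20) / (182) = 10/91.

H(0) = 10/91 ≈ 0.1099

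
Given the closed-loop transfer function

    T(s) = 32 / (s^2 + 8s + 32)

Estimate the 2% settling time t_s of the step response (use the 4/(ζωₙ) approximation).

t_s ≈ 1 s

Comparing s^2 + 8s + 32 to s^2 + 2ζωₙs + ωₙ²: ωₙ = √32 ≈ 5.657 rad/s and ζ = 8/(2·√32) ≈ 0.7071.
ζωₙ = 8/2 = 4, so t_s ≈ 4/(ζωₙ) = 4/4 = 1 s.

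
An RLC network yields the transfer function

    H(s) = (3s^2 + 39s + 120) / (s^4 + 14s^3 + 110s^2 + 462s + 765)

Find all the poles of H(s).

s = -3 ± 6j, -4 ± j

The poles are the roots of the denominator s^4 + 14s^3 + 110s^2 + 462s + 765 = 0.
No real roots exist; factor into two real quadratics: (s^2 + 6s + 45)(s^2 + 8s + 17) = 0.
Each quadratic gives a conjugate pair via the quadratic formula.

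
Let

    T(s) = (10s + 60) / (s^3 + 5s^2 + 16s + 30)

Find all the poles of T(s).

s = -1 + 3j, -1 - 3j, -3

The poles are the roots of the denominator s^3 + 5s^2 + 16s + 30 = 0.
Trying s = -3: the polynomial evaluates to 0, so (s + 3) is a factor.
Dividing out leaves s^2 + 2s + 10 = 0.
The quadratic formula then gives s = -1 ± 3j.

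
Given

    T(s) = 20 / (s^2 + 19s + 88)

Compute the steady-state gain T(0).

T(0) = 5/22 ≈ 0.2273

Set s = 0: T(0) = (20) / (88) = 5/22.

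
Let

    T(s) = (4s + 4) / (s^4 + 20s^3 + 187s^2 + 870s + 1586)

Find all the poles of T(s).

The poles are the roots of the denominator s^4 + 20s^3 + 187s^2 + 870s + 1586 = 0.
No real roots exist; factor into two real quadratics: (s^2 + 10s + 61)(s^2 + 10s + 26) = 0.
Each quadratic gives a conjugate pair via the quadratic formula.

s = -5 + 6j, -5 - 6j, -5 + j, -5 - j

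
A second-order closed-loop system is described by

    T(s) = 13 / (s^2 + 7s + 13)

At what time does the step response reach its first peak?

t_p ≈ 3.628 s

Comparing s^2 + 7s + 13 to s^2 + 2ζωₙs + ωₙ²: ωₙ = √13 ≈ 3.606 rad/s and ζ = 7/(2·√13) ≈ 0.9707.
ζωₙ = 7/2 = 3.5, so ω_d = ωₙ√(1−ζ²) = √(ωₙ² − (ζωₙ)²) = √(13 − 3.5²) = √0.75 ≈ 0.8660 rad/s.
t_p = π/ω_d = π/0.8660 ≈ 3.628 s.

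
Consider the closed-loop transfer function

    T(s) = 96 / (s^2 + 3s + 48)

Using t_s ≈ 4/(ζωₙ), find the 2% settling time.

t_s ≈ 2.667 s

Comparing s^2 + 3s + 48 to s^2 + 2ζωₙs + ωₙ²: ωₙ = √48 ≈ 6.928 rad/s and ζ = 3/(2·√48) ≈ 0.2165.
ζωₙ = 3/2 = 1.5, so t_s ≈ 4/(ζωₙ) = 4/1.5 ≈ 2.667 s.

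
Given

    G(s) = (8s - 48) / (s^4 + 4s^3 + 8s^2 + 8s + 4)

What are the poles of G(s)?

s = -1 + j, -1 - j, -1 + j, -1 - j

The poles are the roots of the denominator s^4 + 4s^3 + 8s^2 + 8s + 4 = 0.
No real roots exist; factor into two real quadratics: (s^2 + 2s + 2)(s^2 + 2s + 2) = 0.
Each quadratic gives a conjugate pair via the quadratic formula.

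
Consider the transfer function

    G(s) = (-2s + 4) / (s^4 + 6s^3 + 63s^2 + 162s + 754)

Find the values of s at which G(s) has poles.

The poles are the roots of the denominator s^4 + 6s^3 + 63s^2 + 162s + 754 = 0.
No real roots exist; factor into two real quadratics: (s^2 + 4s + 29)(s^2 + 2s + 26) = 0.
Each quadratic gives a conjugate pair via the quadratic formula.

s = -2 + 5j, -2 - 5j, -1 + 5j, -1 - 5j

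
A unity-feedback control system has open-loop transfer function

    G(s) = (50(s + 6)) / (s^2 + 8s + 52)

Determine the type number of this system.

The denominator has no factor of s at the origin — no free integrator — so this is a Type 0 system.

Type 0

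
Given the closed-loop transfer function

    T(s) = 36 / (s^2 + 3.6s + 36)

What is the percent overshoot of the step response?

Comparing s^2 + 3.6s + 36 to s^2 + 2ζωₙs + ωₙ²: ωₙ = 6 rad/s and ζ = 3.6/(2·6) = 0.3.
%OS = 100·exp(−πζ/√(1−ζ²)) = 100·exp(−π·0.3/√(1−0.3²)) ≈ 37.2%.

%OS ≈ 37.2%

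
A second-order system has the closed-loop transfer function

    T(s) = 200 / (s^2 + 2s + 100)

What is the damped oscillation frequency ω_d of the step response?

Comparing s^2 + 2s + 100 to s^2 + 2ζωₙs + ωₙ²: ωₙ = 10 rad/s and ζ = 2/(2·10) = 0.1.
ζωₙ = 2/2 = 1, so ω_d = ωₙ√(1−ζ²) = √(ωₙ² − (ζωₙ)²) = √(100 − 1²) = √99 ≈ 9.950 rad/s.

ω_d ≈ 9.950 rad/s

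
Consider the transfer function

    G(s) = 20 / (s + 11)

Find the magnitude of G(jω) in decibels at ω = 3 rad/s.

Substitute s = j3: numerator = 20, denominator = 11 + j3.
|G(j3)| = |20| / |11 + j3| = 20 / 11.402 ≈ 1.754.
In decibels: 20·log₁₀(1.754) ≈ 4.88 dB.

|G(j3)|_dB ≈ 4.88 dB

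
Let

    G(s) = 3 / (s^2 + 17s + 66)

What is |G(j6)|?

|G(j6)| ≈ 0.02822

Substitute s = j6: numerator = 3, denominator = 30 + j102.
|G(j6)| = |3| / |30 + j102| = 3 / 106.32 ≈ 0.02822.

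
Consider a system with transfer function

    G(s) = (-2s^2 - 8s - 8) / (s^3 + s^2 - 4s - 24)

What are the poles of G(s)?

s = -2 ± 2j, 3

The poles are the roots of the denominator s^3 + s^2 - 4s - 24 = 0.
Trying s = 3: the polynomial evaluates to 0, so (s - 3) is a factor.
Dividing out leaves s^2 + 4s + 8 = 0.
The quadratic formula then gives s = -2 ± 2j.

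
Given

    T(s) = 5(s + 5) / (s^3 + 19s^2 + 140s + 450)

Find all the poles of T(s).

s = -9, -5 ± 5j

The poles are the roots of the denominator s^3 + 19s^2 + 140s + 450 = 0.
Trying s = -9: the polynomial evaluates to 0, so (s + 9) is a factor.
Dividing out leaves s^2 + 10s + 50 = 0.
The quadratic formula then gives s = -5 ± 5j.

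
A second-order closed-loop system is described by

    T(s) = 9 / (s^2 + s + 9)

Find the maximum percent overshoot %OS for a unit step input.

Comparing s^2 + s + 9 to s^2 + 2ζωₙs + ωₙ²: ωₙ = 3 rad/s and ζ = 1/(2·3) ≈ 0.1667.
%OS = 100·exp(−πζ/√(1−ζ²)) = 100·exp(−π·0.1667/√(1−0.1667²)) ≈ 58.8%.

%OS ≈ 58.8%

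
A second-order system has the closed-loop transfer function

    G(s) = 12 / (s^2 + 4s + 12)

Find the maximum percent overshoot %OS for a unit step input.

%OS ≈ 10.8%

Comparing s^2 + 4s + 12 to s^2 + 2ζωₙs + ωₙ²: ωₙ = √12 ≈ 3.464 rad/s and ζ = 4/(2·√12) ≈ 0.5774.
%OS = 100·exp(−πζ/√(1−ζ²)) = 100·exp(−π·0.5774/√(1−0.5774²)) ≈ 10.8%.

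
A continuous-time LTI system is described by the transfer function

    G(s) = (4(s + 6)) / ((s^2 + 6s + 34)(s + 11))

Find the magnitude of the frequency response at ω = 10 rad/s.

|G(j10)| ≈ 0.03518

Substitute s = j10: numerator = 24 + j40, denominator = -1326.
|G(j10)| = |24 + j40| / |-1326| = 46.648 / 1326 ≈ 0.03518.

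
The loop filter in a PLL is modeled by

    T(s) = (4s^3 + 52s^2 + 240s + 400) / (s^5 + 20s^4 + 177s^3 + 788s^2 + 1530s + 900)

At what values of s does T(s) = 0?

Set the numerator to zero: 4s^3 + 52s^2 + 240s + 400 = 0, i.e. 4·(s^3 + 13s^2 + 60s + 100) = 0.
Factoring: (s^2 + 8s + 20)(s + 5) = 0.

s = -4 ± 2j, -5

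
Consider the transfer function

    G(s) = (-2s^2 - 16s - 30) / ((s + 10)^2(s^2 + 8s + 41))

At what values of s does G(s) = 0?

Set the numerator to zero: -2s^2 - 16s - 30 = 0, i.e. -2·(s^2 + 8s + 15) = 0.
Factoring: (s + 3)(s + 5) = 0.

s = -3, -5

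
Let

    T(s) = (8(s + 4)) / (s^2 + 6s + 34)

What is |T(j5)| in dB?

Substitute s = j5: numerator = 32 + j40, denominator = 9 + j30.
|T(j5)| = |32 + j40| / |9 + j30| = 51.225 / 31.321 ≈ 1.635.
In decibels: 20·log₁₀(1.635) ≈ 4.27 dB.

|T(j5)|_dB ≈ 4.27 dB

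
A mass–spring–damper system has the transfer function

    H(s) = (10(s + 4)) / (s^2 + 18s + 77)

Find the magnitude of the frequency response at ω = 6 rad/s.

|H(j6)| ≈ 0.6242

Substitute s = j6: numerator = 40 + j60, denominator = 41 + j108.
|H(j6)| = |40 + j60| / |41 + j108| = 72.111 / 115.52 ≈ 0.6242.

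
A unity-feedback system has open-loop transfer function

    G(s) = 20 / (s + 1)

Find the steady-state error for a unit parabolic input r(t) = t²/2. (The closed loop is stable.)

G(s) has no poles at the origin.
This is a Type 0 system; Ka = lim_{s→0} s^2·G(s) = 0, so the steady-state error for a parabola input is infinite.

e_ss = ∞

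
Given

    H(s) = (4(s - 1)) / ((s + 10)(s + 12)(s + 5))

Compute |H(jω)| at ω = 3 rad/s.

Substitute s = j3: numerator = -4 + j12, denominator = 357 + j663.
|H(j3)| = |-4 + j12| / |357 + j663| = 12.649 / 753.01 ≈ 0.01680.

|H(j3)| ≈ 0.01680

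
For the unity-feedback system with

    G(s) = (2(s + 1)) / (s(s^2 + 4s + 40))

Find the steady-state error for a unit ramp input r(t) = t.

G(s) has one pole at the origin.
This is a Type 1 system. Kv = lim_{s→0} s·G(s) = 2/40 = 1/20.
e_ss = 1/Kv = 1/(1/20) = 20.

e_ss = 20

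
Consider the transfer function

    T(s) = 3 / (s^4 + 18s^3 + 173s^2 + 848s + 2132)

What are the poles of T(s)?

The poles are the roots of the denominator s^4 + 18s^3 + 173s^2 + 848s + 2132 = 0.
No real roots exist; factor into two real quadratics: (s^2 + 8s + 52)(s^2 + 10s + 41) = 0.
Each quadratic gives a conjugate pair via the quadratic formula.

s = -4 + 6j, -4 - 6j, -5 + 4j, -5 - 4j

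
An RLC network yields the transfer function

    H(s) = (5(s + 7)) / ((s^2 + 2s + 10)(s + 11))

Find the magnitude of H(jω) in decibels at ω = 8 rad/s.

|H(j8)|_dB ≈ -23.2 dB

Substitute s = j8: numerator = 35 + j40, denominator = -722 - j256.
|H(j8)| = |35 + j40| / |-722 - j256| = 53.151 / 766.04 ≈ 0.06938.
In decibels: 20·log₁₀(0.06938) ≈ -23.2 dB.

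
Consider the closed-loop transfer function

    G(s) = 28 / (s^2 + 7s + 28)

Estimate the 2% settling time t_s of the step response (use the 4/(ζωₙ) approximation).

t_s ≈ 1.143 s

Comparing s^2 + 7s + 28 to s^2 + 2ζωₙs + ωₙ²: ωₙ = √28 ≈ 5.292 rad/s and ζ = 7/(2·√28) ≈ 0.6614.
ζωₙ = 7/2 = 3.5, so t_s ≈ 4/(ζωₙ) = 4/3.5 ≈ 1.143 s.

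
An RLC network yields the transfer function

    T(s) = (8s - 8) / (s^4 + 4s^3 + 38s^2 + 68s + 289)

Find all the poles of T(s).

s = -1 + 4j, -1 - 4j, -1 + 4j, -1 - 4j

The poles are the roots of the denominator s^4 + 4s^3 + 38s^2 + 68s + 289 = 0.
No real roots exist; factor into two real quadratics: (s^2 + 2s + 17)(s^2 + 2s + 17) = 0.
Each quadratic gives a conjugate pair via the quadratic formula.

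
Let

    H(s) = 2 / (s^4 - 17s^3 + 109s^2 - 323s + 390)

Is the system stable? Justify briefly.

The denominator s^4 - 17s^3 + 109s^2 - 323s + 390 factors as (s - 5)(s - 6)(s^2 - 6s + 13), giving poles at s = 5, 6, 3 ± 2j.
Since the pole(s) at s = 5, 6, 3 ± 2j lie in the right half-plane, the system is unstable.

unstable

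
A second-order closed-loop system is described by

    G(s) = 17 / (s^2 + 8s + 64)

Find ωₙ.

Compare the denominator to the standard form s^2 + 2ζωₙs + ωₙ².
ωₙ² = 64, so ωₙ = 8 rad/s.

ωₙ = 8 rad/s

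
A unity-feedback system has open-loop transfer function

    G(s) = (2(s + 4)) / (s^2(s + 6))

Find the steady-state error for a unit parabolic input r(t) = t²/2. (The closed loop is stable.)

G(s) has 2 poles at the origin.
This is a Type 2 system. Ka = lim_{s→0} s^2·G(s) = 8/6 = 4/3.
e_ss = 1/Ka = 1/(4/3) = 3/4 ≈ 0.7500.

e_ss = 0.7500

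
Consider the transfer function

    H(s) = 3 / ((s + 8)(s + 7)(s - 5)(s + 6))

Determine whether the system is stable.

The poles can be read from the denominator factors: s = -8, -7, 5, -6.
Since the pole(s) at s = 5 lie in the right half-plane, the system is unstable.

unstable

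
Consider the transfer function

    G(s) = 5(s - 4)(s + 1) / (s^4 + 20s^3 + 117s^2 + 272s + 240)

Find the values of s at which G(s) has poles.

s = -12, -2 ± j, -4

The poles are the roots of the denominator s^4 + 20s^3 + 117s^2 + 272s + 240 = 0.
Trying s = -12: the polynomial evaluates to 0, so (s + 12) is a factor.
Dividing out leaves s^3 + 8s^2 + 21s + 20 = 0.
This factors further as (s^2 + 4s + 5)(s + 4) = 0.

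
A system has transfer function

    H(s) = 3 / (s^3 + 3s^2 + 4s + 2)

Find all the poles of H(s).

s = -1 + j, -1 - j, -1

The poles are the roots of the denominator s^3 + 3s^2 + 4s + 2 = 0.
Trying s = -1: the polynomial evaluates to 0, so (s + 1) is a factor.
Dividing out leaves s^2 + 2s + 2 = 0.
The quadratic formula then gives s = -1 ± 1j.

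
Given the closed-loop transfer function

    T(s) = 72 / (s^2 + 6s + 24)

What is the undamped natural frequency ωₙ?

ωₙ ≈ 4.899 rad/s

Compare the denominator to the standard form s^2 + 2ζωₙs + ωₙ².
ωₙ² = 24, so ωₙ = √24 ≈ 4.899 rad/s.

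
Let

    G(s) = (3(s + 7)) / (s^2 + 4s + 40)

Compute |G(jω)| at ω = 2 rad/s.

Substitute s = j2: numerator = 21 + j6, denominator = 36 + j8.
|G(j2)| = |21 + j6| / |36 + j8| = 21.840 / 36.878 ≈ 0.5922.

|G(j2)| ≈ 0.5922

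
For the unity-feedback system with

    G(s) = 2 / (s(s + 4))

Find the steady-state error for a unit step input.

G(s) has one pole at the origin.
This is a Type 1 system; for a step input the steady-state error is zero.

e_ss = 0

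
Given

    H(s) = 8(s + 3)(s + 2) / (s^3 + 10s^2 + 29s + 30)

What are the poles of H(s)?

The poles are the roots of the denominator s^3 + 10s^2 + 29s + 30 = 0.
Trying s = -6: the polynomial evaluates to 0, so (s + 6) is a factor.
Dividing out leaves s^2 + 4s + 5 = 0.
The quadratic formula then gives s = -2 ± 1j.

s = -2 ± j, -6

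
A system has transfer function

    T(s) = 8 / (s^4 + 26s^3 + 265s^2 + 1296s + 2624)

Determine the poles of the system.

The poles are the roots of the denominator s^4 + 26s^3 + 265s^2 + 1296s + 2624 = 0.
Trying s = -8: the polynomial evaluates to 0, so (s + 8) is a factor.
Dividing out leaves s^3 + 18s^2 + 121s + 328 = 0.
This factors further as (s^2 + 10s + 41)(s + 8) = 0.

s = -5 + 4j, -5 - 4j, -8, -8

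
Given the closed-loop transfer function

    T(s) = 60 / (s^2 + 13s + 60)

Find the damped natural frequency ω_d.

Comparing s^2 + 13s + 60 to s^2 + 2ζωₙs + ωₙ²: ωₙ = √60 ≈ 7.746 rad/s and ζ = 13/(2·√60) ≈ 0.8391.
ζωₙ = 13/2 = 6.5, so ω_d = ωₙ√(1−ζ²) = √(ωₙ² − (ζωₙ)²) = √(60 − 6.5²) = √17.75 ≈ 4.213 rad/s.

ω_d ≈ 4.213 rad/s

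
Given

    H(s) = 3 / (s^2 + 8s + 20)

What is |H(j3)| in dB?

Substitute s = j3: numerator = 3, denominator = 11 + j24.
|H(j3)| = |3| / |11 + j24| = 3 / 26.401 ≈ 0.1136.
In decibels: 20·log₁₀(0.1136) ≈ -18.9 dB.

|H(j3)|_dB ≈ -18.9 dB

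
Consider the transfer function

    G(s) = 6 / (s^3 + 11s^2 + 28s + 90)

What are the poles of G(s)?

s = -1 + 3j, -1 - 3j, -9

The poles are the roots of the denominator s^3 + 11s^2 + 28s + 90 = 0.
Trying s = -9: the polynomial evaluates to 0, so (s + 9) is a factor.
Dividing out leaves s^2 + 2s + 10 = 0.
The quadratic formula then gives s = -1 ± 3j.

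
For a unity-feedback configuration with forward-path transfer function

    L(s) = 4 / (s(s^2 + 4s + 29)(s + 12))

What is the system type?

Type 1

The denominator has 1 factor of s at the origin (free integrator), so this is a Type 1 system.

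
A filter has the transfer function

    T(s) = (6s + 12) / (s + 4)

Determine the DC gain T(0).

T(0) = 3

Set s = 0: T(0) = (12) / (4) = 3.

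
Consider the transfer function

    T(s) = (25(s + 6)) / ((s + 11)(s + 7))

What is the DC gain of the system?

At s = 0 each factor (s + a) contributes a and each (s^2 + bs + c) contributes c.
T(0) = 25·(6) / ((11) · (7)) = 150/77 = 150/77.

T(0) = 150/77 ≈ 1.948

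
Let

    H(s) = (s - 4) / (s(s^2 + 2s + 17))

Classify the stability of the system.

The poles can be read from the denominator factors: s = 0, -1 ± 4j.
Since the simple pole(s) at s = 0 lie on the jω-axis with none in the right half-plane, the system is marginally stable.

marginally stable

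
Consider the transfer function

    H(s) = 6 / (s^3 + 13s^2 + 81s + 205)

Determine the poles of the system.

s = -4 ± 5j, -5

The poles are the roots of the denominator s^3 + 13s^2 + 81s + 205 = 0.
Trying s = -5: the polynomial evaluates to 0, so (s + 5) is a factor.
Dividing out leaves s^2 + 8s + 41 = 0.
The quadratic formula then gives s = -4 ± 5j.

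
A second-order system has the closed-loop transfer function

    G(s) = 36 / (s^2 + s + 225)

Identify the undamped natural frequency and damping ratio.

ωₙ = 15 rad/s, ζ ≈ 0.03333

Compare the denominator to the standard form s^2 + 2ζωₙs + ωₙ².
ωₙ² = 225, so ωₙ = 15 rad/s.
2ζωₙ = 1, so ζ = 1/(2·15) ≈ 0.03333.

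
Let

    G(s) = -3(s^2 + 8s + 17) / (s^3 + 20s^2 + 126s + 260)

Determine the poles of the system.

The poles are the roots of the denominator s^3 + 20s^2 + 126s + 260 = 0.
Trying s = -10: the polynomial evaluates to 0, so (s + 10) is a factor.
Dividing out leaves s^2 + 10s + 26 = 0.
The quadratic formula then gives s = -5 ± 1j.

s = -5 ± j, -10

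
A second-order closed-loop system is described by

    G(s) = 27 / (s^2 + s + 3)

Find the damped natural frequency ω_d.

Comparing s^2 + s + 3 to s^2 + 2ζωₙs + ωₙ²: ωₙ = √3 ≈ 1.732 rad/s and ζ = 1/(2·√3) ≈ 0.2887.
ζωₙ = 1/2 = 0.5, so ω_d = ωₙ√(1−ζ²) = √(ωₙ² − (ζωₙ)²) = √(3 − 0.5²) = √2.75 ≈ 1.658 rad/s.

ω_d ≈ 1.658 rad/s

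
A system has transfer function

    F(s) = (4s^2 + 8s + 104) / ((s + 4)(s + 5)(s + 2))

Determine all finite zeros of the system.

Set the numerator to zero: 4s^2 + 8s + 104 = 0, i.e. 4·(s^2 + 2s + 26) = 0.
Factoring: (s^2 + 2s + 26) = 0.

s = -1 ± 5j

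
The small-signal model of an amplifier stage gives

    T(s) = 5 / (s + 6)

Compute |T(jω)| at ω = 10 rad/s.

Substitute s = j10: numerator = 5, denominator = 6 + j10.
|T(j10)| = |5| / |6 + j10| = 5 / 11.662 ≈ 0.4287.

|T(j10)| ≈ 0.4287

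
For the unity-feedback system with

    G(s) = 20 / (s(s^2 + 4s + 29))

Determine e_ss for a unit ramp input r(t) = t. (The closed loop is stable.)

e_ss = 1.450

G(s) has one pole at the origin.
This is a Type 1 system. Kv = lim_{s→0} s·G(s) = 20/29.
e_ss = 1/Kv = 1/(20/29) = 29/20 ≈ 1.450.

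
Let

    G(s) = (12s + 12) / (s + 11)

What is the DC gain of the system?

Set s = 0: G(0) = (12) / (11) = 12/11.

G(0) = 12/11 ≈ 1.091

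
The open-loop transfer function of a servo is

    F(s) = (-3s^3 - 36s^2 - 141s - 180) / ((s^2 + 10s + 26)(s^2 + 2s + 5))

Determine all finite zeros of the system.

s = -3, -5, -4

Set the numerator to zero: -3s^3 - 36s^2 - 141s - 180 = 0, i.e. -3·(s^3 + 12s^2 + 47s + 60) = 0.
Factoring: (s + 3)(s + 5)(s + 4) = 0.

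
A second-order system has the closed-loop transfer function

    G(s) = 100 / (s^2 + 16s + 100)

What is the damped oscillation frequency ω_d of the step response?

Comparing s^2 + 16s + 100 to s^2 + 2ζωₙs + ωₙ²: ωₙ = 10 rad/s and ζ = 16/(2·10) = 0.8.
ζωₙ = 16/2 = 8, so ω_d = ωₙ√(1−ζ²) = √(ωₙ² − (ζωₙ)²) = √(100 − 8²) = √36 = 6 rad/s.

ω_d = 6 rad/s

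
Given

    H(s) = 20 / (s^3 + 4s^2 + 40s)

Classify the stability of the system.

The denominator s^3 + 4s^2 + 40s factors as s(s^2 + 4s + 40), giving poles at s = 0, -2 ± 6j.
Since the simple pole(s) at s = 0 lie on the jω-axis with none in the right half-plane, the system is marginally stable.

marginally stable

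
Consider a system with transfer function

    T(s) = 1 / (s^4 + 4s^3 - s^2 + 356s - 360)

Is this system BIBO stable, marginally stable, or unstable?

The denominator s^4 + 4s^3 - s^2 + 356s - 360 factors as (s^2 - 4s + 40)(s - 1)(s + 9), giving poles at s = 2 ± 6j, 1, -9.
Since the pole(s) at s = 2 ± 6j, 1 lie in the right half-plane, the system is unstable.

unstable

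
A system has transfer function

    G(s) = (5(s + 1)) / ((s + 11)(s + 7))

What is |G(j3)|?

|G(j3)| ≈ 0.1821

Substitute s = j3: numerator = 5 + j15, denominator = 68 + j54.
|G(j3)| = |5 + j15| / |68 + j54| = 15.811 / 86.833 ≈ 0.1821.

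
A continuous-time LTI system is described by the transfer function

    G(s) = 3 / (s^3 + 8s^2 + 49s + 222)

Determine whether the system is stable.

The denominator s^3 + 8s^2 + 49s + 222 factors as (s + 6)(s^2 + 2s + 37), giving poles at s = -6, -1 + 6j, -1 - 6j.
Since all poles lie strictly in the left half-plane, the system is stable.

stable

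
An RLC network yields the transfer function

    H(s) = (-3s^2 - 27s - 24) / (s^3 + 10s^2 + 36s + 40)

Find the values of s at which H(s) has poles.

s = -4 ± 2j, -2

The poles are the roots of the denominator s^3 + 10s^2 + 36s + 40 = 0.
Trying s = -2: the polynomial evaluates to 0, so (s + 2) is a factor.
Dividing out leaves s^2 + 8s + 20 = 0.
The quadratic formula then gives s = -4 ± 2j.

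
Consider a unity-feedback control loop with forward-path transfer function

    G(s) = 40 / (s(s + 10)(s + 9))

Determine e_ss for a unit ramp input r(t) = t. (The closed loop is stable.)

G(s) has one pole at the origin.
This is a Type 1 system. Kv = lim_{s→0} s·G(s) = 40/90 = 4/9.
e_ss = 1/Kv = 1/(4/9) = 9/4 ≈ 2.250.

e_ss = 2.250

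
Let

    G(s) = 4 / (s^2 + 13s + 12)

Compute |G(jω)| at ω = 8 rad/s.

Substitute s = j8: numerator = 4, denominator = -52 + j104.
|G(j8)| = |4| / |-52 + j104| = 4 / 116.28 ≈ 0.03440.

|G(j8)| ≈ 0.03440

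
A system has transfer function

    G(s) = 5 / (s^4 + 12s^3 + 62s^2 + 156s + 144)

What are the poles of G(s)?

s = -3 + 3j, -3 - 3j, -4, -2

The poles are the roots of the denominator s^4 + 12s^3 + 62s^2 + 156s + 144 = 0.
Trying s = -4: the polynomial evaluates to 0, so (s + 4) is a factor.
Dividing out leaves s^3 + 8s^2 + 30s + 36 = 0.
This factors further as (s^2 + 6s + 18)(s + 2) = 0.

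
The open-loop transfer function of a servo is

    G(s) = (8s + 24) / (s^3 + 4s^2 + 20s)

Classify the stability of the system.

The denominator s^3 + 4s^2 + 20s factors as s(s^2 + 4s + 20), giving poles at s = 0, -2 + 4j, -2 - 4j.
Since the simple pole(s) at s = 0 lie on the jω-axis with none in the right half-plane, the system is marginally stable.

marginally stable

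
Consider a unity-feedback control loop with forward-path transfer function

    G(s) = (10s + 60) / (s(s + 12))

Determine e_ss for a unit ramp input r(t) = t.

e_ss = 0.2000

G(s) has one pole at the origin.
This is a Type 1 system. Kv = lim_{s→0} s·G(s) = 60/12 = 5.
e_ss = 1/Kv = 1/(5) = 1/5 ≈ 0.2000.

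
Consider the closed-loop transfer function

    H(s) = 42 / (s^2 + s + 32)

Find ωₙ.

ωₙ ≈ 5.657 rad/s

Compare the denominator to the standard form s^2 + 2ζωₙs + ωₙ².
ωₙ² = 32, so ωₙ = √32 ≈ 5.657 rad/s.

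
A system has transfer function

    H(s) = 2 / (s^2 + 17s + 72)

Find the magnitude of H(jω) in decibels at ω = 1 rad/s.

Substitute s = j1: numerator = 2, denominator = 71 + j17.
|H(j1)| = |2| / |71 + j17| = 2 / 73.007 ≈ 0.02739.
In decibels: 20·log₁₀(0.02739) ≈ -31.2 dB.

|H(j1)|_dB ≈ -31.2 dB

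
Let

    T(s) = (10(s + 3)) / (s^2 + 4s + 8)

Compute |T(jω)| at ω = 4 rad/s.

|T(j4)| ≈ 2.795

Substitute s = j4: numerator = 30 + j40, denominator = -8 + j16.
|T(j4)| = |30 + j40| / |-8 + j16| = 50 / 17.889 ≈ 2.795.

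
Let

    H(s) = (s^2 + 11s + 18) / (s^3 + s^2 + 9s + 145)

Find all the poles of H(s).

The poles are the roots of the denominator s^3 + s^2 + 9s + 145 = 0.
Trying s = -5: the polynomial evaluates to 0, so (s + 5) is a factor.
Dividing out leaves s^2 - 4s + 29 = 0.
The quadratic formula then gives s = 2 ± 5j.

s = 2 + 5j, 2 - 5j, -5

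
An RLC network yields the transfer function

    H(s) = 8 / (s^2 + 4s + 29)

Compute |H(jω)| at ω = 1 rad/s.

|H(j1)| ≈ 0.2828

Substitute s = j1: numerator = 8, denominator = 28 + j4.
|H(j1)| = |8| / |28 + j4| = 8 / 28.284 ≈ 0.2828.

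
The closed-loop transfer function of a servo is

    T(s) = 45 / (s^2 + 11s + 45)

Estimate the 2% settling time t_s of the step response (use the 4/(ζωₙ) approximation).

Comparing s^2 + 11s + 45 to s^2 + 2ζωₙs + ωₙ²: ωₙ = √45 ≈ 6.708 rad/s and ζ = 11/(2·√45) ≈ 0.8199.
ζωₙ = 11/2 = 5.5, so t_s ≈ 4/(ζωₙ) = 4/5.5 ≈ 0.7273 s.

t_s ≈ 0.7273 s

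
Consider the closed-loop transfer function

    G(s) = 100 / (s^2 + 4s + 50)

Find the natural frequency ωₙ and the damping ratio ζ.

Compare the denominator to the standard form s^2 + 2ζωₙs + ωₙ².
ωₙ² = 50, so ωₙ = √50 ≈ 7.071 rad/s.
2ζωₙ = 4, so ζ = 4/(2·√50) ≈ 0.2828.

ωₙ ≈ 7.071 rad/s, ζ ≈ 0.2828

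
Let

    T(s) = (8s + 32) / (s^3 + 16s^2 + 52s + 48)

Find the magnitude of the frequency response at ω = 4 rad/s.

Substitute s = j4: numerator = 32 + j32, denominator = -208 + j144.
|T(j4)| = |32 + j32| / |-208 + j144| = 45.255 / 252.98 ≈ 0.1789.

|T(j4)| ≈ 0.1789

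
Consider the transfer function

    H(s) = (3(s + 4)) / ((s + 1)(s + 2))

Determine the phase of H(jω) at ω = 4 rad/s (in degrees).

∠H(j4) ≈ -94.40°

At s = j4: numerator = 12 + j12, denominator = -14 + j12.
∠H = ∠num − ∠den = 45° − (139.40°) = -94.40°.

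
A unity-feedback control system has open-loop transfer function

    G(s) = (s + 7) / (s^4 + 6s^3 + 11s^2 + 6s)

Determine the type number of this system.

Factor s from the denominator: s^4 + 6s^3 + 11s^2 + 6s = s·(s^3 + 6s^2 + 11s + 6).
There is 1 pole at the origin, so the system is Type 1.

Type 1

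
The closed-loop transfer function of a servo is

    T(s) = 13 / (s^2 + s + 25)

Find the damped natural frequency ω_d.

Comparing s^2 + s + 25 to s^2 + 2ζωₙs + ωₙ²: ωₙ = 5 rad/s and ζ = 1/(2·5) = 0.1.
ζωₙ = 1/2 = 0.5, so ω_d = ωₙ√(1−ζ²) = √(ωₙ² − (ζωₙ)²) = √(25 − 0.5²) = √24.75 ≈ 4.975 rad/s.

ω_d ≈ 4.975 rad/s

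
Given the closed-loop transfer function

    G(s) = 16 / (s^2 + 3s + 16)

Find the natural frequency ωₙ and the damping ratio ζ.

ωₙ = 4 rad/s, ζ = 0.375

Compare the denominator to the standard form s^2 + 2ζωₙs + ωₙ².
ωₙ² = 16, so ωₙ = 4 rad/s.
2ζωₙ = 3, so ζ = 3/(2·4) = 0.375.
With ζ = 0.375 the response is underdamped.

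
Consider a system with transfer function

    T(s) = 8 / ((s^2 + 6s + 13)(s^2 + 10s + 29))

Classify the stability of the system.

The poles can be read from the denominator factors: s = -3 + 2j, -3 - 2j, -5 + 2j, -5 - 2j.
Since all poles lie strictly in the left half-plane, the system is stable.

stable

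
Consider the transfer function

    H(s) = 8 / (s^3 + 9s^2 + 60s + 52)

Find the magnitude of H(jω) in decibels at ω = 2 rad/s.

|H(j2)|_dB ≈ -23.0 dB

Substitute s = j2: numerator = 8, denominator = 16 + j112.
|H(j2)| = |8| / |16 + j112| = 8 / 113.14 ≈ 0.07071.
In decibels: 20·log₁₀(0.07071) ≈ -23.0 dB.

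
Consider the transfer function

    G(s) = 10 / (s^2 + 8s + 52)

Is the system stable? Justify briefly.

The denominator s^2 + 8s + 52 factors as (s^2 + 8s + 52), giving poles at s = -4 ± 6j.
Since all poles lie strictly in the left half-plane, the system is stable.

stable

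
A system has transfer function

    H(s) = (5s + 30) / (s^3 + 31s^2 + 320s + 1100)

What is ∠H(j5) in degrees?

At s = j5: numerator = 30 + j25, denominator = 325 + j1475.
∠H = ∠num − ∠den = 39.806° − (77.574°) = -37.77°.

∠H(j5) ≈ -37.77°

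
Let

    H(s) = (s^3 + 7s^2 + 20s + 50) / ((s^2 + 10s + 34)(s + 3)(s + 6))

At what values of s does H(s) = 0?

s = -1 + 3j, -1 - 3j, -5

Set the numerator to zero: s^3 + 7s^2 + 20s + 50 = 0.
Factoring: (s^2 + 2s + 10)(s + 5) = 0.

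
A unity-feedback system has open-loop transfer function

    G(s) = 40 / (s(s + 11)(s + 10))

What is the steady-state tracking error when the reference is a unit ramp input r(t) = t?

e_ss = 2.750

G(s) has one pole at the origin.
This is a Type 1 system. Kv = lim_{s→0} s·G(s) = 40/110 = 4/11.
e_ss = 1/Kv = 1/(4/11) = 11/4 ≈ 2.750.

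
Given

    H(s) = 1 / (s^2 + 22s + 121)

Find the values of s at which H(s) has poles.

s = -11, -11

The poles are the roots of the denominator s^2 + 22s + 121 = 0.
Factoring: (s + 11)^2 = 0, so s = -11 and s = -11.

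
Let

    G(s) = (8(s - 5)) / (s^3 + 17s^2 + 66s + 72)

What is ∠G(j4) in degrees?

At s = j4: numerator = -40 + j32, denominator = -200 + j200.
∠G = ∠num − ∠den = 141.34° − (135°) = 6.340°.

∠G(j4) ≈ 6.340°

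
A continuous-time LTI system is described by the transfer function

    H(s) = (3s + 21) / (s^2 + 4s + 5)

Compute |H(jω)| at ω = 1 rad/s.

|H(j1)| = 3.750

Substitute s = j1: numerator = 21 + j3, denominator = 4 + j4.
|H(j1)| = |21 + j3| / |4 + j4| = 21.213 / 5.6569 = 3.750.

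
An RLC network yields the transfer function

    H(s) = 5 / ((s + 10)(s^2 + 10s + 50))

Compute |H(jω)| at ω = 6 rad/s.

Substitute s = j6: numerator = 5, denominator = -220 + j684.
|H(j6)| = |5| / |-220 + j684| = 5 / 718.51 ≈ 0.006959.

|H(j6)| ≈ 0.006959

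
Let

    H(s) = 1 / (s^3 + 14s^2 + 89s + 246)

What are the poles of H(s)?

The poles are the roots of the denominator s^3 + 14s^2 + 89s + 246 = 0.
Trying s = -6: the polynomial evaluates to 0, so (s + 6) is a factor.
Dividing out leaves s^2 + 8s + 41 = 0.
The quadratic formula then gives s = -4 ± 5j.

s = -6, -4 + 5j, -4 - 5j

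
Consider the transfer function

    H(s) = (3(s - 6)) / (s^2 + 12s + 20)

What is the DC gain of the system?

H(0) = -9/10 ≈ -0.9000

Set s = 0: H(0) = (-18) / (20) = -9/10.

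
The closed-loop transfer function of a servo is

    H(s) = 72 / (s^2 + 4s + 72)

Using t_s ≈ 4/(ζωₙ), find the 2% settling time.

t_s ≈ 2 s

Comparing s^2 + 4s + 72 to s^2 + 2ζωₙs + ωₙ²: ωₙ = √72 ≈ 8.485 rad/s and ζ = 4/(2·√72) ≈ 0.2357.
ζωₙ = 4/2 = 2, so t_s ≈ 4/(ζωₙ) = 4/2 = 2 s.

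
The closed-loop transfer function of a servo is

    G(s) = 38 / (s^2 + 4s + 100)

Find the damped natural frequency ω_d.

Comparing s^2 + 4s + 100 to s^2 + 2ζωₙs + ωₙ²: ωₙ = 10 rad/s and ζ = 4/(2·10) = 0.2.
ζωₙ = 4/2 = 2, so ω_d = ωₙ√(1−ζ²) = √(ωₙ² − (ζωₙ)²) = √(100 − 2²) = √96 ≈ 9.798 rad/s.

ω_d ≈ 9.798 rad/s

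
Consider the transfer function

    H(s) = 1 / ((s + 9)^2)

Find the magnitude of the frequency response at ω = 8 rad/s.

Substitute s = j8: numerator = 1, denominator = 17 + j144.
|H(j8)| = |1| / |17 + j144| = 1 / 145 ≈ 0.006897.

|H(j8)| ≈ 0.006897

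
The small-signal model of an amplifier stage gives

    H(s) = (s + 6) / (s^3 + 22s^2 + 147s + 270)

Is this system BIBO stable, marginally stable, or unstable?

stable

The denominator s^3 + 22s^2 + 147s + 270 factors as (s + 10)(s + 3)(s + 9), giving poles at s = -10, -3, -9.
Since all poles lie strictly in the left half-plane, the system is stable.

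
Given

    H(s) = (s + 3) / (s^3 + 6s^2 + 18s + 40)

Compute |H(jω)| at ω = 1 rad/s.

Substitute s = j1: numerator = 3 + j1, denominator = 34 + j17.
|H(j1)| = |3 + j1| / |34 + j17| = 3.1623 / 38.013 ≈ 0.08319.

|H(j1)| ≈ 0.08319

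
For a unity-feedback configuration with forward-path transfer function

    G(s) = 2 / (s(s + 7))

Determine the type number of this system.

The denominator has 1 factor of s at the origin (free integrator), so this is a Type 1 system.

Type 1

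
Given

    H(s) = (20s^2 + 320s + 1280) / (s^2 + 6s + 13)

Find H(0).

Set s = 0: H(0) = (1280) / (13) = 1280/13.

H(0) = 1280/13 ≈ 98.46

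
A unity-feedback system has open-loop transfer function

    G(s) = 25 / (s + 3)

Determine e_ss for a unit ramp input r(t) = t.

e_ss = ∞

G(s) has no poles at the origin.
This is a Type 0 system; Kv = lim_{s→0} s·G(s) = 0, so the steady-state error for a ramp input is infinite.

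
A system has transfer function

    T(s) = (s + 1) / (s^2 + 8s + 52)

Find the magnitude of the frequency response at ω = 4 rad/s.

|T(j4)| ≈ 0.08560

Substitute s = j4: numerator = 1 + j4, denominator = 36 + j32.
|T(j4)| = |1 + j4| / |36 + j32| = 4.1231 / 48.166 ≈ 0.08560.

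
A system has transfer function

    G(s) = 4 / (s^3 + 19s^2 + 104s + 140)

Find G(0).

Set s = 0: G(0) = (4) / (140) = 1/35.

G(0) = 1/35 ≈ 0.02857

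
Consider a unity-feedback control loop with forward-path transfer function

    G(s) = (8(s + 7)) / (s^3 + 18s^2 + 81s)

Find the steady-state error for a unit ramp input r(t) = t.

e_ss = 1.446

G(s) has one pole at the origin.
This is a Type 1 system. Kv = lim_{s→0} s·G(s) = 56/81.
e_ss = 1/Kv = 1/(56/81) = 81/56 ≈ 1.446.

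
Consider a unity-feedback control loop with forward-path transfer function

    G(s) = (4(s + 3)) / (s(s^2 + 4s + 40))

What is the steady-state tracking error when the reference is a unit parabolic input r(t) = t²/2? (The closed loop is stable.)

G(s) has one pole at the origin.
This is a Type 1 system; Ka = lim_{s→0} s^2·G(s) = 0, so the steady-state error for a parabola input is infinite.

e_ss = ∞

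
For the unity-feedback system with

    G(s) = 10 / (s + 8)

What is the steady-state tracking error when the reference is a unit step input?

G(s) has no poles at the origin.
This is a Type 0 system. Kp = lim_{s→0} G(s) = 10/8 = 5/4.
e_ss = 1/(1 + Kp) = 1/(1 + 5/4) = 4/9 ≈ 0.4444.

e_ss = 0.4444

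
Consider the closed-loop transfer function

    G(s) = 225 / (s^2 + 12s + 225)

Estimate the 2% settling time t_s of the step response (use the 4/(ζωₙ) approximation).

Comparing s^2 + 12s + 225 to s^2 + 2ζωₙs + ωₙ²: ωₙ = 15 rad/s and ζ = 12/(2·15) = 0.4.
ζωₙ = 12/2 = 6, so t_s ≈ 4/(ζωₙ) = 4/6 ≈ 0.6667 s.

t_s ≈ 0.6667 s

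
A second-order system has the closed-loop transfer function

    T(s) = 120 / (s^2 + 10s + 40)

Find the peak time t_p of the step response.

t_p ≈ 0.8112 s

Comparing s^2 + 10s + 40 to s^2 + 2ζωₙs + ωₙ²: ωₙ = √40 ≈ 6.325 rad/s and ζ = 10/(2·√40) ≈ 0.7906.
ζωₙ = 10/2 = 5, so ω_d = ωₙ√(1−ζ²) = √(ωₙ² − (ζωₙ)²) = √(40 − 5²) = √15 ≈ 3.873 rad/s.
t_p = π/ω_d = π/3.873 ≈ 0.8112 s.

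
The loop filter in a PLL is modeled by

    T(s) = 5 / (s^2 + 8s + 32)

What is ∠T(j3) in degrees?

∠T(j3) ≈ -46.22°

At s = j3: numerator = 5, denominator = 23 + j24.
∠T = ∠num − ∠den = 0° − (46.219°) = -46.22°.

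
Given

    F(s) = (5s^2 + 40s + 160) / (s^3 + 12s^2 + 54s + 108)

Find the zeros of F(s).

Set the numerator to zero: 5s^2 + 40s + 160 = 0, i.e. 5·(s^2 + 8s + 32) = 0.
Factoring: (s^2 + 8s + 32) = 0.

s = -4 + 4j, -4 - 4j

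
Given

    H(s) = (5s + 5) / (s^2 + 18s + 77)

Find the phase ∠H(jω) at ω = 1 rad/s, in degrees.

∠H(j1) ≈ 31.68°

At s = j1: numerator = 5 + j5, denominator = 76 + j18.
∠H = ∠num − ∠den = 45° − (13.325°) = 31.68°.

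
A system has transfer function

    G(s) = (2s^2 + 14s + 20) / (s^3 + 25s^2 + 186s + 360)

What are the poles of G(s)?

s = -12, -10, -3

The poles are the roots of the denominator s^3 + 25s^2 + 186s + 360 = 0.
Trying s = -12: the polynomial evaluates to 0, so (s + 12) is a factor.
Dividing out leaves s^2 + 13s + 30 = 0.
Factoring the quadratic: (s + 10)(s + 3) = 0.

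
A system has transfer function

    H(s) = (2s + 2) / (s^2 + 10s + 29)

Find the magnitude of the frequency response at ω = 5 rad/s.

Substitute s = j5: numerator = 2 + j10, denominator = 4 + j50.
|H(j5)| = |2 + j10| / |4 + j50| = 10.198 / 50.160 ≈ 0.2033.

|H(j5)| ≈ 0.2033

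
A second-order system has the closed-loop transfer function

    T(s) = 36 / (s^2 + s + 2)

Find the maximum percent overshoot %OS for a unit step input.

Comparing s^2 + s + 2 to s^2 + 2ζωₙs + ωₙ²: ωₙ = √2 ≈ 1.414 rad/s and ζ = 1/(2·√2) ≈ 0.3536.
%OS = 100·exp(−πζ/√(1−ζ²)) = 100·exp(−π·0.3536/√(1−0.3536²)) ≈ 30.5%.

%OS ≈ 30.5%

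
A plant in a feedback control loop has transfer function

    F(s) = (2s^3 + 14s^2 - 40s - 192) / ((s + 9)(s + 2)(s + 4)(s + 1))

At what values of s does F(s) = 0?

Set the numerator to zero: 2s^3 + 14s^2 - 40s - 192 = 0, i.e. 2·(s^3 + 7s^2 - 20s - 96) = 0.
Factoring: (s + 8)(s + 3)(s - 4) = 0.

s = -8, -3, 4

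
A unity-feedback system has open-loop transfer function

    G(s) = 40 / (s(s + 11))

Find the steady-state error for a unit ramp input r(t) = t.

G(s) has one pole at the origin.
This is a Type 1 system. Kv = lim_{s→0} s·G(s) = 40/11.
e_ss = 1/Kv = 1/(40/11) = 11/40 ≈ 0.2750.

e_ss = 0.2750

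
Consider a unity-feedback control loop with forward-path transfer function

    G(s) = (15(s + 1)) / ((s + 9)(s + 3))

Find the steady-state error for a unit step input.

e_ss = 0.6429

G(s) has no poles at the origin.
This is a Type 0 system. Kp = lim_{s→0} G(s) = 15/27 = 5/9.
e_ss = 1/(1 + Kp) = 1/(1 + 5/9) = 9/14 ≈ 0.6429.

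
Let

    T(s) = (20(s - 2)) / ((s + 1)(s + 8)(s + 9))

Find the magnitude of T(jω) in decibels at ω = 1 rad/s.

|T(j1)|_dB ≈ -7.27 dB

Substitute s = j1: numerator = -40 + j20, denominator = 54 + j88.
|T(j1)| = |-40 + j20| / |54 + j88| = 44.721 / 103.25 ≈ 0.4331.
In decibels: 20·log₁₀(0.4331) ≈ -7.27 dB.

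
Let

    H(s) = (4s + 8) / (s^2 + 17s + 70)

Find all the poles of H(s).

The poles are the roots of the denominator s^2 + 17s + 70 = 0.
Factoring: (s + 10)(s + 7) = 0, so s = -10 and s = -7.

s = -10, -7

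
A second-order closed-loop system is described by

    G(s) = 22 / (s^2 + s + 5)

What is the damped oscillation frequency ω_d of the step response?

Comparing s^2 + s + 5 to s^2 + 2ζωₙs + ωₙ²: ωₙ = √5 ≈ 2.236 rad/s and ζ = 1/(2·√5) ≈ 0.2236.
ζωₙ = 1/2 = 0.5, so ω_d = ωₙ√(1−ζ²) = √(ωₙ² − (ζωₙ)²) = √(5 − 0.5²) = √4.75 ≈ 2.179 rad/s.

ω_d ≈ 2.179 rad/s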